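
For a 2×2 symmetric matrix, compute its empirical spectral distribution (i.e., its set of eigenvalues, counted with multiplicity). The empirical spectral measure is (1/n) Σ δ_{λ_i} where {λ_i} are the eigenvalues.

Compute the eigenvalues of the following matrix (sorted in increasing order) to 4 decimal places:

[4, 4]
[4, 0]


Since M is real symmetric, both eigenvalues are real; they are the roots of det(λI − M) = λ² − (tr M) λ + det M.
tr M = 4 + 0 = 4.
det M = 4·0 − 4² = 0 − 16 = -16.
Characteristic polynomial: λ² − 4λ − 16 = 0.
Discriminant Δ = (tr M)² − 4·det M = 16 − (-64) = 80; √Δ = 8.944272.
λ = (tr M ± √Δ)/2 = (4 ± 8.944272)/2, giving (tr M − √Δ)/2 = -2.4721 and (tr M + √Δ)/2 = 6.4721.

Eigenvalues sorted in increasing order: [-2.4721, 6.4721].


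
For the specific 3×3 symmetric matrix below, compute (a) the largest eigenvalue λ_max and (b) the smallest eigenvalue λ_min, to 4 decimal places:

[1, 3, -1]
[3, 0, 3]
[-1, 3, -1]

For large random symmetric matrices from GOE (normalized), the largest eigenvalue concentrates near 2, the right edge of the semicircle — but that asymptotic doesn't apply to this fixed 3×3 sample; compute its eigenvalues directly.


Since M is real symmetric, all three eigenvalues are real; they are the roots of det(λI − M) = λ³ − (tr M) λ² + s λ − det M, where s is the sum of the principal 2×2 minors.
tr M = 1 + 0 + (-1) = 0.
s = (1·0 − 3²) + (1·(-1) − (-1)²) + (0·(-1) − 3²) = -9 + (-2) + (-9) = -20.
det M (expand along row 1) = 1·(-9) − 3·0 + (-1)·9 = -18.
Characteristic polynomial: λ³ − 20λ + 18 = 0.
Substitute λ = y + (tr M)/3 = y + 0.000000 to remove the quadratic term: y³ + p·y + q = 0 with p = s − (tr M)²/3 = -20.000000 and q = −2(tr M)³/27 + (tr M)·s/3 − det M = 18.000000.
Three real roots ⇒ use the trigonometric (Viète) form: r = 2√(−p/3) = 5.163978, φ = arccos(3q/(p·r)) = arccos(-0.522853) = 2.120990 rad.
y_k = r·cos(φ/3 − 2πk/3) for k = 0, 1, 2 gives y = 3.926255, 0.941763, -4.868018.
λ_k = y_k + 0.000000 gives λ = 3.9263, 0.9418, -4.8680 (check: the sum is 0.0000 = tr M).

Hence λ_max = 3.9263 and λ_min = -4.8680.


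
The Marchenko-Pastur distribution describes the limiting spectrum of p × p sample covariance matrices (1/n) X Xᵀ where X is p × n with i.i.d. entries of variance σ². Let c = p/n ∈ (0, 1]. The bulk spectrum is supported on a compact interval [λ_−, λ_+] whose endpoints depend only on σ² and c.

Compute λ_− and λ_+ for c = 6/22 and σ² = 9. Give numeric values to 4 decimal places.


c = 6/22 = 0.272727; √c = 0.522233.
λ_− = σ² (1 − √c)² = 9 · (1 − 0.522233)² = 9 · (0.477767)² = 2.054352.
λ_+ = σ² (1 + √c)² = 9 · (1 + 0.522233)² = 9 · (1.522233)² = 20.854739.

Rounded to 4 decimal places: λ_− ≈ 2.0544, λ_+ ≈ 20.8547.


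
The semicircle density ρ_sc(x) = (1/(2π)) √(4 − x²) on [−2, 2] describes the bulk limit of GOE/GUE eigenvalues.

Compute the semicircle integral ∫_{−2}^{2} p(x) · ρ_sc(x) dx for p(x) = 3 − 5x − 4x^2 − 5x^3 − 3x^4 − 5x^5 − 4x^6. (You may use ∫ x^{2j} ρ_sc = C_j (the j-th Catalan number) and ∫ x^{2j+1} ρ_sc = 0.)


Write p(x) = Σ a_i x^i, split into monomials and integrate each against ρ_sc separately.
Using ∫ x^{2j} ρ_sc = C_j = (1/(j+1)) C(2j, j) (Catalan numbers) and ∫ x^{2j+1} ρ_sc = 0 (odd monomials vanish by symmetry):
  i = 0 (even): a_0 · C_{0} = 3 · 1 = 3
  i = 1 (odd): ∫ x^1 ρ_sc = 0 (vanishes)
  i = 2 (even): a_2 · C_{1} = -4 · 1 = -4
  i = 3 (odd): ∫ x^3 ρ_sc = 0 (vanishes)
  i = 4 (even): a_4 · C_{2} = -3 · 2 = -6
  i = 5 (odd): ∫ x^5 ρ_sc = 0 (vanishes)
  i = 6 (even): a_6 · C_{3} = -4 · 5 = -20

Summing the contributions: ∫_{−2}^{2} p(x) ρ_sc(x) dx = 3 + (-4) + (-6) + (-20) = -27.


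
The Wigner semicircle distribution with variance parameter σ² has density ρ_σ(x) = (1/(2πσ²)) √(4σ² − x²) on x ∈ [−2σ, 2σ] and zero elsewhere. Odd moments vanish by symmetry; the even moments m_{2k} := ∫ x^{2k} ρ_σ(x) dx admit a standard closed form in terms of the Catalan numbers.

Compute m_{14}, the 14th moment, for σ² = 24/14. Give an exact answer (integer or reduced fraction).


By the scaled semicircle moment identity, m_{2k} = σ^{2k} · C_k with k = 7.
C_7 = (1/(k+1)) · C(2k, k) = (1/8) · C(14, 7) = (1/8) · 3432 = 429.
σ^{2k} = (σ²)^k = (24/14)^7 = 35831808/823543.

Therefore m_{14} = σ^{14} · C_7 = (35831808/823543) · 429 = 15371845632/823543.


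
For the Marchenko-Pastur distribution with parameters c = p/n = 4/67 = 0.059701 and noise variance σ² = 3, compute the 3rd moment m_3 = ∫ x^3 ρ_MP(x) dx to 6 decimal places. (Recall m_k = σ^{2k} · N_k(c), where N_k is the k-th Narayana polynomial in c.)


E[X³] = σ⁶ (1 + 3c + c²) (third MP moment). With σ² = 3 (so σ⁶ = 27) and c = 4/67 = 0.059701: E[X³] = 27 · (1 + 3·0.059701 + (0.059701)²) = 27 · 1.182669.

So E[X^3] = 31.932056.


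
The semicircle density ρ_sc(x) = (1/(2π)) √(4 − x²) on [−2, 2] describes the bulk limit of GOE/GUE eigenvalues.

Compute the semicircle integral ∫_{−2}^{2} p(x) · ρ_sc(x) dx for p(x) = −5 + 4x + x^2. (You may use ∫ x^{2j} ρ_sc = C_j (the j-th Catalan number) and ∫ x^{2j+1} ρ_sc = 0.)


Write p(x) = Σ a_i x^i, split into monomials and integrate each against ρ_sc separately.
Using ∫ x^{2j} ρ_sc = C_j = (1/(j+1)) C(2j, j) (Catalan numbers) and ∫ x^{2j+1} ρ_sc = 0 (odd monomials vanish by symmetry):
  i = 0 (even): a_0 · C_{0} = -5 · 1 = -5
  i = 1 (odd): ∫ x^1 ρ_sc = 0 (vanishes)
  i = 2 (even): a_2 · C_{1} = 1 · 1 = 1

Summing the contributions: ∫_{−2}^{2} p(x) ρ_sc(x) dx = (-5) + 1 = -4.


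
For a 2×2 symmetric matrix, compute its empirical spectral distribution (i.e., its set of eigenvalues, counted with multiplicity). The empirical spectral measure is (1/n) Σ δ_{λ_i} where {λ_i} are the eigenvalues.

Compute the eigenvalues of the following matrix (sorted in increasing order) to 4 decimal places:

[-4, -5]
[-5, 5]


Since M is real symmetric, both eigenvalues are real; they are the roots of det(λI − M) = λ² − (tr M) λ + det M.
tr M = -4 + 5 = 1.
det M = (-4)·5 − (-5)² = -20 − 25 = -45.
Characteristic polynomial: λ² − λ − 45 = 0.
Discriminant Δ = (tr M)² − 4·det M = 1 − (-180) = 181; √Δ = 13.453624.
λ = (tr M ± √Δ)/2 = (1 ± 13.453624)/2, giving (tr M − √Δ)/2 = -6.2268 and (tr M + √Δ)/2 = 7.2268.

Eigenvalues sorted in increasing order: [-6.2268, 7.2268].


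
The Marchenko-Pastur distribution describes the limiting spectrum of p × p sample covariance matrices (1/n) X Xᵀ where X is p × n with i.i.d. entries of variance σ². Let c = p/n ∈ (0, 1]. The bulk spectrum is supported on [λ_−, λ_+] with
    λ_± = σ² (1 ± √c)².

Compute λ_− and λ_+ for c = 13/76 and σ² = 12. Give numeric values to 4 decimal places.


c = 13/76 = 0.171053; √c = 0.413585.
λ_− = σ² (1 − √c)² = 12 · (1 − 0.413585)² = 12 · (0.586415)² = 4.126589.
λ_+ = σ² (1 + √c)² = 12 · (1 + 0.413585)² = 12 · (1.413585)² = 23.978674.

Rounded to 4 decimal places: λ_− ≈ 4.1266, λ_+ ≈ 23.9787.


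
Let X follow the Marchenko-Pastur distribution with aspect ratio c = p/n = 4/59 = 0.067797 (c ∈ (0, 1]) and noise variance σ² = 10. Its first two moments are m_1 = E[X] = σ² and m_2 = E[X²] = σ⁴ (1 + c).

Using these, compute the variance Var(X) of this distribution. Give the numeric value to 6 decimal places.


m_1 = E[X] = σ² = 10, so m_1² = 100.
m_2 = E[X²] = σ⁴ (1 + c) = 100 · (1 + 0.067797) = 100 · 1.067797 = 106.779661.
(Note m_2 − m_1² simplifies to c · σ⁴ = 0.067797 · 100.)

Var(X) = m_2 − m_1² = 106.779661 − 100 = 6.779661.


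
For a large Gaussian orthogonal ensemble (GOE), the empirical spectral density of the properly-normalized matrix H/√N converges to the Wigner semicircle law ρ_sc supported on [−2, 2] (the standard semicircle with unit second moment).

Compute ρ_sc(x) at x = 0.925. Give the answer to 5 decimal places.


ρ_sc(x) = (1/(2π)) √(4 − x²). With x = 0.925:
  4 − x² = 4 − (0.925)² = 4 − 0.855625 = 3.144375.
  √(4 − x²) = 1.773239.
  1/(2π) = 0.159155.
  ρ_sc(0.925) = 0.159155 · 1.773239 = 0.282220.

Rounded to 5 decimal places: ρ_sc(0.925) ≈ 0.28222.


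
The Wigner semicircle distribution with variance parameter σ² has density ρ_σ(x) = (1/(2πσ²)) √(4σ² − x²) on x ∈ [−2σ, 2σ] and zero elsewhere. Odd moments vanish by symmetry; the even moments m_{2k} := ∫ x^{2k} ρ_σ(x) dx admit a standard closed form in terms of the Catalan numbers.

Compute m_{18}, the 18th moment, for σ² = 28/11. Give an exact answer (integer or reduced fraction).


By the scaled semicircle moment identity, m_{2k} = σ^{2k} · C_k with k = 9.
C_9 = (1/(k+1)) · C(2k, k) = (1/10) · C(18, 9) = (1/10) · 48620 = 4862.
σ^{2k} = (σ²)^k = (28/11)^9 = 10578455953408/2357947691.

Therefore m_{18} = σ^{18} · C_9 = (10578455953408/2357947691) · 4862 = 4675677531406336/214358881.


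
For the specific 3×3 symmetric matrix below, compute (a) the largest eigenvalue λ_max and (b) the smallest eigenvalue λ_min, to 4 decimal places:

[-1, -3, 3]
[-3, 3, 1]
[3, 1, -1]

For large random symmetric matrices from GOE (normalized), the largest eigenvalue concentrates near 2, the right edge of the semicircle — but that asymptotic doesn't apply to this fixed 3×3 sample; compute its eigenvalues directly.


Since M is real symmetric, all three eigenvalues are real; they are the roots of det(λI − M) = λ³ − (tr M) λ² + s λ − det M, where s is the sum of the principal 2×2 minors.
tr M = -1 + 3 + (-1) = 1.
s = ((-1)·3 − (-3)²) + ((-1)·(-1) − 3²) + (3·(-1) − 1²) = -12 + (-8) + (-4) = -24.
det M (expand along row 1) = (-1)·(-4) − (-3)·0 + 3·(-12) = -32.
Characteristic polynomial: λ³ − λ² − 24λ + 32 = 0.
Substitute λ = y + (tr M)/3 = y + 0.333333 to remove the quadratic term: y³ + p·y + q = 0 with p = s − (tr M)²/3 = -24.333333 and q = −2(tr M)³/27 + (tr M)·s/3 − det M = 23.925926.
Three real roots ⇒ use the trigonometric (Viète) form: r = 2√(−p/3) = 5.696002, φ = arccos(3q/(p·r)) = arccos(-0.517867) = 2.115152 rad.
y_k = r·cos(φ/3 − 2πk/3) for k = 0, 1, 2 gives y = 4.337954, 1.027888, -5.365842.
λ_k = y_k + 0.333333 gives λ = 4.6713, 1.3612, -5.0325 (check: the sum is 1.0000 = tr M).

Hence λ_max = 4.6713 and λ_min = -5.0325.


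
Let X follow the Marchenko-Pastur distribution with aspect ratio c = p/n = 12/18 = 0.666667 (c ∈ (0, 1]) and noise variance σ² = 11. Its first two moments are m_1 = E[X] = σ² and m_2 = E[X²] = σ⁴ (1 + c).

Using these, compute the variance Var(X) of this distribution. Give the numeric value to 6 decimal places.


m_1 = E[X] = σ² = 11, so m_1² = 121.
m_2 = E[X²] = σ⁴ (1 + c) = 121 · (1 + 0.666667) = 121 · 1.666667 = 201.666667.
(Note m_2 − m_1² simplifies to c · σ⁴ = 0.666667 · 121.)

Var(X) = m_2 − m_1² = 201.666667 − 121 = 80.666667.


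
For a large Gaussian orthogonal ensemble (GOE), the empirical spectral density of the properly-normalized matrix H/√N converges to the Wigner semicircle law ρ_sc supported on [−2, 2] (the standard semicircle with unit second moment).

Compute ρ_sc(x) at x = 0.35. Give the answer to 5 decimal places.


ρ_sc(x) = (1/(2π)) √(4 − x²). With x = 0.35:
  4 − x² = 4 − (0.35)² = 4 − 0.122500 = 3.877500.
  √(4 − x²) = 1.969137.
  1/(2π) = 0.159155.
  ρ_sc(0.35) = 0.159155 · 1.969137 = 0.313398.

Rounded to 5 decimal places: ρ_sc(0.35) ≈ 0.31340.


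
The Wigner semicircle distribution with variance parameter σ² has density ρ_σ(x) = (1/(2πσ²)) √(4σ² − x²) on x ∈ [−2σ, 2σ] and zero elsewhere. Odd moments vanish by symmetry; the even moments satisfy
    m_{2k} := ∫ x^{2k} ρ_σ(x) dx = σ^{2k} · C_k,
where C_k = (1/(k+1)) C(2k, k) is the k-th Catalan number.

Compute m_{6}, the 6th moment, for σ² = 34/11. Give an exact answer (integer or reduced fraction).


By the scaled semicircle moment identity, m_{2k} = σ^{2k} · C_k with k = 3.
C_3 = (1/(k+1)) · C(2k, k) = (1/4) · C(6, 3) = (1/4) · 20 = 5.
σ^{2k} = (σ²)^k = (34/11)^3 = 39304/1331.

Therefore m_{6} = σ^{6} · C_3 = (39304/1331) · 5 = 196520/1331.


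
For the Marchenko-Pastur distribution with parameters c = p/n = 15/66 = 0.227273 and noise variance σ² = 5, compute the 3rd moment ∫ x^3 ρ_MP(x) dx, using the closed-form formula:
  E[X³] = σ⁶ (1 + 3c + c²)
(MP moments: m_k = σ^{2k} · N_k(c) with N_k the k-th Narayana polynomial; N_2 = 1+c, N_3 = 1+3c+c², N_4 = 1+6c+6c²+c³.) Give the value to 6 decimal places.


E[X³] = σ⁶ (1 + 3c + c²) (third MP moment). With σ² = 5 (so σ⁶ = 125) and c = 15/66 = 0.227273: E[X³] = 125 · (1 + 3·0.227273 + (0.227273)²) = 125 · 1.733471.

So E[X^3] = 216.683884.


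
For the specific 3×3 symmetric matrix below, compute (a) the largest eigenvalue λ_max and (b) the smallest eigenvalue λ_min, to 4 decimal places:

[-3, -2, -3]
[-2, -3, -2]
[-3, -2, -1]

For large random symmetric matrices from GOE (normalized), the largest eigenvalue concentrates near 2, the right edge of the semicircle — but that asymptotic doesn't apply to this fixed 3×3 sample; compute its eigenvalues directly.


Since M is real symmetric, all three eigenvalues are real; they are the roots of det(λI − M) = λ³ − (tr M) λ² + s λ − det M, where s is the sum of the principal 2×2 minors.
tr M = -3 + (-3) + (-1) = -7.
s = ((-3)·(-3) − (-2)²) + ((-3)·(-1) − (-3)²) + ((-3)·(-1) − (-2)²) = 5 + (-6) + (-1) = -2.
det M (expand along row 1) = (-3)·(-1) − (-2)·(-4) + (-3)·(-5) = 10.
Characteristic polynomial: λ³ + 7λ² − 2λ − 10 = 0.
Substitute λ = y + (tr M)/3 = y − 2.333333 to remove the quadratic term: y³ + p·y + q = 0 with p = s − (tr M)²/3 = -18.333333 and q = −2(tr M)³/27 + (tr M)·s/3 − det M = 20.074074.
Three real roots ⇒ use the trigonometric (Viète) form: r = 2√(−p/3) = 4.944132, φ = arccos(3q/(p·r)) = arccos(-0.664393) = 2.297478 rad.
y_k = r·cos(φ/3 − 2πk/3) for k = 0, 1, 2 gives y = 3.563780, 1.185927, -4.749707.
λ_k = y_k − 2.333333 gives λ = 1.2304, -1.1474, -7.0830 (check: the sum is -7.0000 = tr M).

Hence λ_max = 1.2304 and λ_min = -7.0830.


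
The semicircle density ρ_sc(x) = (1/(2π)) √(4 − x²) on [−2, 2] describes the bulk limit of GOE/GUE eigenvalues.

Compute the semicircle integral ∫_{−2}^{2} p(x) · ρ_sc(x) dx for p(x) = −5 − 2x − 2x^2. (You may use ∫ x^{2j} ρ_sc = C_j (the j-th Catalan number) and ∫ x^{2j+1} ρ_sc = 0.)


Write p(x) = Σ a_i x^i, split into monomials and integrate each against ρ_sc separately.
Using ∫ x^{2j} ρ_sc = C_j = (1/(j+1)) C(2j, j) (Catalan numbers) and ∫ x^{2j+1} ρ_sc = 0 (odd monomials vanish by symmetry):
  i = 0 (even): a_0 · C_{0} = -5 · 1 = -5
  i = 1 (odd): ∫ x^1 ρ_sc = 0 (vanishes)
  i = 2 (even): a_2 · C_{1} = -2 · 1 = -2

Summing the contributions: ∫_{−2}^{2} p(x) ρ_sc(x) dx = (-5) + (-2) = -7.


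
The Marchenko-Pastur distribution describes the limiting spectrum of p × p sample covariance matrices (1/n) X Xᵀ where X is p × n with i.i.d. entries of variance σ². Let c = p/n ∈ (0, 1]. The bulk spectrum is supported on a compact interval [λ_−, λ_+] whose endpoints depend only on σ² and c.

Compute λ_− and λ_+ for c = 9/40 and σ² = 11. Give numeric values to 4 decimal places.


c = 9/40 = 0.225000; √c = 0.474342.
λ_− = σ² (1 − √c)² = 11 · (1 − 0.474342)² = 11 · (0.525658)² = 3.039484.
λ_+ = σ² (1 + √c)² = 11 · (1 + 0.474342)² = 11 · (1.474342)² = 23.910516.

Rounded to 4 decimal places: λ_− ≈ 3.0395, λ_+ ≈ 23.9105.


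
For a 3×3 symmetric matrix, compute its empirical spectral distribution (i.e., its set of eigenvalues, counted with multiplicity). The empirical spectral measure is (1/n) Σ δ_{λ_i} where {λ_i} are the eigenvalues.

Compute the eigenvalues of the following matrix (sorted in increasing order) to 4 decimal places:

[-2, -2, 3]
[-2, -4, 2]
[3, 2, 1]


Since M is real symmetric, all three eigenvalues are real; they are the roots of det(λI − M) = λ³ − (tr M) λ² + s λ − det M, where s is the sum of the principal 2×2 minors.
tr M = -2 + (-4) + 1 = -5.
s = ((-2)·(-4) − (-2)²) + ((-2)·1 − 3²) + ((-4)·1 − 2²) = 4 + (-11) + (-8) = -15.
det M (expand along row 1) = (-2)·(-8) − (-2)·(-8) + 3·8 = 24.
Characteristic polynomial: λ³ + 5λ² − 15λ − 24 = 0.
Substitute λ = y + (tr M)/3 = y − 1.666667 to remove the quadratic term: y³ + p·y + q = 0 with p = s − (tr M)²/3 = -23.333333 and q = −2(tr M)³/27 + (tr M)·s/3 − det M = 10.259259.
Three real roots ⇒ use the trigonometric (Viète) form: r = 2√(−p/3) = 5.577734, φ = arccos(3q/(p·r)) = arccos(-0.236485) = 1.809542 rad.
y_k = r·cos(φ/3 − 2πk/3) for k = 0, 1, 2 gives y = 4.593461, 0.443419, -5.036880.
λ_k = y_k − 1.666667 gives λ = 2.9268, -1.2232, -6.7035 (check: the sum is -5.0000 = tr M).

Eigenvalues sorted in increasing order: [-6.7035, -1.2232, 2.9268].


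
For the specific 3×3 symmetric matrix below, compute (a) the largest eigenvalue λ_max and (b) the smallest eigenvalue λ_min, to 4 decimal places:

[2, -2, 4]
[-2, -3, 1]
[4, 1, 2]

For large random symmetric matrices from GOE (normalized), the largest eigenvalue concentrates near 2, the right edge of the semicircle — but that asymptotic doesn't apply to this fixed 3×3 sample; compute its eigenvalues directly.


Since M is real symmetric, all three eigenvalues are real; they are the roots of det(λI − M) = λ³ − (tr M) λ² + s λ − det M, where s is the sum of the principal 2×2 minors.
tr M = 2 + (-3) + 2 = 1.
s = (2·(-3) − (-2)²) + (2·2 − 4²) + ((-3)·2 − 1²) = -10 + (-12) + (-7) = -29.
det M (expand along row 1) = 2·(-7) − (-2)·(-8) + 4·10 = 10.
Characteristic polynomial: λ³ − λ² − 29λ − 10 = 0.
Substitute λ = y + (tr M)/3 = y + 0.333333 to remove the quadratic term: y³ + p·y + q = 0 with p = s − (tr M)²/3 = -29.333333 and q = −2(tr M)³/27 + (tr M)·s/3 − det M = -19.740741.
Three real roots ⇒ use the trigonometric (Viète) form: r = 2√(−p/3) = 6.253888, φ = arccos(3q/(p·r)) = arccos(0.322829) = 1.242079 rad.
y_k = r·cos(φ/3 − 2πk/3) for k = 0, 1, 2 gives y = 5.725487, -0.683884, -5.041603.
λ_k = y_k + 0.333333 gives λ = 6.0588, -0.3506, -4.7083 (check: the sum is 1.0000 = tr M).

Hence λ_max = 6.0588 and λ_min = -4.7083.


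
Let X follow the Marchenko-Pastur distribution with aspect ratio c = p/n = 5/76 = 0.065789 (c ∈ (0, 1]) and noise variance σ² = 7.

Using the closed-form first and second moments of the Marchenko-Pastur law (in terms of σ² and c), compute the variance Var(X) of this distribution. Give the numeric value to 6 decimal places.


Recall the MP moments m_1 = E[X] = σ² and m_2 = E[X²] = σ⁴ (1 + c).
m_1 = E[X] = σ² = 7, so m_1² = 49.
m_2 = E[X²] = σ⁴ (1 + c) = 49 · (1 + 0.065789) = 49 · 1.065789 = 52.223684.
(Note m_2 − m_1² simplifies to c · σ⁴ = 0.065789 · 49.)

Var(X) = m_2 − m_1² = 52.223684 − 49 = 3.223684.


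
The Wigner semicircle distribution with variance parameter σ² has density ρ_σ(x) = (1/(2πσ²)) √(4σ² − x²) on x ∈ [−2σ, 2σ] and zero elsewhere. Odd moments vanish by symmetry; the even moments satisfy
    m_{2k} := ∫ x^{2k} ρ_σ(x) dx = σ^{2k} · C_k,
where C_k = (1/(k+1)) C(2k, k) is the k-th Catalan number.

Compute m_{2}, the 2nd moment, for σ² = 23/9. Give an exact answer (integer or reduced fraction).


By the scaled semicircle moment identity, m_{2k} = σ^{2k} · C_k with k = 1.
C_1 = (1/(k+1)) · C(2k, k) = (1/2) · C(2, 1) = (1/2) · 2 = 1.
σ^{2k} = (σ²)^k = (23/9)^1 = 23/9.

Therefore m_{2} = σ^{2} · C_1 = (23/9) · 1 = 23/9.


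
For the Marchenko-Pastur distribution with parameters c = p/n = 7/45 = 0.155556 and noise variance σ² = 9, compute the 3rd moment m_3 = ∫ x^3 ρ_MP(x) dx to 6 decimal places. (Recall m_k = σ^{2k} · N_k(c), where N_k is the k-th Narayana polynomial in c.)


E[X³] = σ⁶ (1 + 3c + c²) (third MP moment). With σ² = 9 (so σ⁶ = 729) and c = 7/45 = 0.155556: E[X³] = 729 · (1 + 3·0.155556 + (0.155556)²) = 729 · 1.490864.

So E[X^3] = 1086.840000.


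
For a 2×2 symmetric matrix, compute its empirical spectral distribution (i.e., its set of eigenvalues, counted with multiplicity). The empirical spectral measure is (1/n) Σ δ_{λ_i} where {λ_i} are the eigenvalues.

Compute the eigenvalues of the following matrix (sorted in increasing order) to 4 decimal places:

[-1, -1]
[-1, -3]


Since M is real symmetric, both eigenvalues are real; they are the roots of det(λI − M) = λ² − (tr M) λ + det M.
tr M = -1 + (-3) = -4.
det M = (-1)·(-3) − (-1)² = 3 − 1 = 2.
Characteristic polynomial: λ² + 4λ + 2 = 0.
Discriminant Δ = (tr M)² − 4·det M = 16 − 8 = 8; √Δ = 2.828427.
λ = (tr M ± √Δ)/2 = (-4 ± 2.828427)/2, giving (tr M − √Δ)/2 = -3.4142 and (tr M + √Δ)/2 = -0.5858.

Eigenvalues sorted in increasing order: [-3.4142, -0.5858].


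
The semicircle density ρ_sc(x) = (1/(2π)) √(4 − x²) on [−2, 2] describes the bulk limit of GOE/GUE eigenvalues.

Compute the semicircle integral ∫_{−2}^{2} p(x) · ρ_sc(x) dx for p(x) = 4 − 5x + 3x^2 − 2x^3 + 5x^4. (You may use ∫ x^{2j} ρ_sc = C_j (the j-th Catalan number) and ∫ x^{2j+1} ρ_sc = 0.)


Write p(x) = Σ a_i x^i, split into monomials and integrate each against ρ_sc separately.
Using ∫ x^{2j} ρ_sc = C_j = (1/(j+1)) C(2j, j) (Catalan numbers) and ∫ x^{2j+1} ρ_sc = 0 (odd monomials vanish by symmetry):
  i = 0 (even): a_0 · C_{0} = 4 · 1 = 4
  i = 1 (odd): ∫ x^1 ρ_sc = 0 (vanishes)
  i = 2 (even): a_2 · C_{1} = 3 · 1 = 3
  i = 3 (odd): ∫ x^3 ρ_sc = 0 (vanishes)
  i = 4 (even): a_4 · C_{2} = 5 · 2 = 10

Summing the contributions: ∫_{−2}^{2} p(x) ρ_sc(x) dx = 4 + 3 + 10 = 17.


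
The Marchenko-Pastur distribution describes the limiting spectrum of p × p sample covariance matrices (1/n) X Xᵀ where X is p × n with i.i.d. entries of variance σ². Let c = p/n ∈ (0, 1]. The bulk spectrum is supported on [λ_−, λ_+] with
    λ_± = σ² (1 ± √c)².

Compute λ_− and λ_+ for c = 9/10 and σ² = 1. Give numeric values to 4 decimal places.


c = 9/10 = 0.900000; √c = 0.948683.
λ_− = σ² (1 − √c)² = 1 · (1 − 0.948683)² = 1 · (0.051317)² = 0.002633.
λ_+ = σ² (1 + √c)² = 1 · (1 + 0.948683)² = 1 · (1.948683)² = 3.797367.

Rounded to 4 decimal places: λ_− ≈ 0.0026, λ_+ ≈ 3.7974.


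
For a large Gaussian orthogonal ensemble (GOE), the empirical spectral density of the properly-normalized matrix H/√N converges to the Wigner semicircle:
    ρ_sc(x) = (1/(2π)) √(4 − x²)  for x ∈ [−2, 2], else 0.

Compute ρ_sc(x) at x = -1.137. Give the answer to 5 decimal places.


ρ_sc(x) = (1/(2π)) √(4 − x²). With x = -1.137:
  4 − x² = 4 − (-1.137)² = 4 − 1.292769 = 2.707231.
  √(4 − x²) = 1.645367.
  1/(2π) = 0.159155.
  ρ_sc(-1.137) = 0.159155 · 1.645367 = 0.261868.

Rounded to 5 decimal places: ρ_sc(-1.137) ≈ 0.26187.


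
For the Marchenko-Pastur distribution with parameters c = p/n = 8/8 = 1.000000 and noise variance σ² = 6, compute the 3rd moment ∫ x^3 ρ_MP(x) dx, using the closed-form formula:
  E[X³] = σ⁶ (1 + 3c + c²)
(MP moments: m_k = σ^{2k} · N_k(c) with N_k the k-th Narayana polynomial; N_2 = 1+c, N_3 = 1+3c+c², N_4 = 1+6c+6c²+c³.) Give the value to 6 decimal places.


E[X³] = σ⁶ (1 + 3c + c²) (third MP moment). With σ² = 6 (so σ⁶ = 216) and c = 8/8 = 1.000000: E[X³] = 216 · (1 + 3·1.000000 + (1.000000)²) = 216 · 5.000000.

So E[X^3] = 1080.000000.


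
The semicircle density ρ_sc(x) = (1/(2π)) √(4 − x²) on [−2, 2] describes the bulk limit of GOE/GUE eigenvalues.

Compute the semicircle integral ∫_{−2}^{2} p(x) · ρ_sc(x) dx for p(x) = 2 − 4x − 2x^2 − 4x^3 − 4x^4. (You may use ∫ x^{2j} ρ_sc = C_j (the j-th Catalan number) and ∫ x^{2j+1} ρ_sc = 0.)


Write p(x) = Σ a_i x^i, split into monomials and integrate each against ρ_sc separately.
Using ∫ x^{2j} ρ_sc = C_j = (1/(j+1)) C(2j, j) (Catalan numbers) and ∫ x^{2j+1} ρ_sc = 0 (odd monomials vanish by symmetry):
  i = 0 (even): a_0 · C_{0} = 2 · 1 = 2
  i = 1 (odd): ∫ x^1 ρ_sc = 0 (vanishes)
  i = 2 (even): a_2 · C_{1} = -2 · 1 = -2
  i = 3 (odd): ∫ x^3 ρ_sc = 0 (vanishes)
  i = 4 (even): a_4 · C_{2} = -4 · 2 = -8

Summing the contributions: ∫_{−2}^{2} p(x) ρ_sc(x) dx = 2 + (-2) + (-8) = -8.


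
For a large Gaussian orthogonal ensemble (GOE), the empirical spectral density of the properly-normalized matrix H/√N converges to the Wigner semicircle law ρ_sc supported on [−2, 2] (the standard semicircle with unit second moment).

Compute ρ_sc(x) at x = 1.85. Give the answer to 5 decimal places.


ρ_sc(x) = (1/(2π)) √(4 − x²). With x = 1.85:
  4 − x² = 4 − (1.85)² = 4 − 3.422500 = 0.577500.
  √(4 − x²) = 0.759934.
  1/(2π) = 0.159155.
  ρ_sc(1.85) = 0.159155 · 0.759934 = 0.120947.

Rounded to 5 decimal places: ρ_sc(1.85) ≈ 0.12095.


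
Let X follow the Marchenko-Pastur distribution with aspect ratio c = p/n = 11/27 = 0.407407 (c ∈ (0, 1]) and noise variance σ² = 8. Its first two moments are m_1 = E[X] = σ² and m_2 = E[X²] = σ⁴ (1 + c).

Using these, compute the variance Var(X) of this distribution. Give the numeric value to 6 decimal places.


m_1 = E[X] = σ² = 8, so m_1² = 64.
m_2 = E[X²] = σ⁴ (1 + c) = 64 · (1 + 0.407407) = 64 · 1.407407 = 90.074074.
(Note m_2 − m_1² simplifies to c · σ⁴ = 0.407407 · 64.)

Var(X) = m_2 − m_1² = 90.074074 − 64 = 26.074074.


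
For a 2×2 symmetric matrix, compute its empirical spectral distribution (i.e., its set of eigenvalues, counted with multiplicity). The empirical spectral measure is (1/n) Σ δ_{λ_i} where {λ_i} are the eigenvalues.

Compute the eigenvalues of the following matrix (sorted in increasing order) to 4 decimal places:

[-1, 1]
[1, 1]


Since M is real symmetric, both eigenvalues are real; they are the roots of det(λI − M) = λ² − (tr M) λ + det M.
tr M = -1 + 1 = 0.
det M = (-1)·1 − 1² = -1 − 1 = -2.
Characteristic polynomial: λ² − 2 = 0.
Discriminant Δ = (tr M)² − 4·det M = 0 − (-8) = 8; √Δ = 2.828427.
λ = (tr M ± √Δ)/2 = (0 ± 2.828427)/2, giving (tr M − √Δ)/2 = -1.4142 and (tr M + √Δ)/2 = 1.4142.

Eigenvalues sorted in increasing order: [-1.4142, 1.4142].


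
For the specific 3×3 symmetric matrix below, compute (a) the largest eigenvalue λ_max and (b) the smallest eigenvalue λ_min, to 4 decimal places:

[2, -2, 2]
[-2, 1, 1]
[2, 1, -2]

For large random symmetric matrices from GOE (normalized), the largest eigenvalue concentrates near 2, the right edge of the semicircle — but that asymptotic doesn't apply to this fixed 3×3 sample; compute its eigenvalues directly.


Since M is real symmetric, all three eigenvalues are real; they are the roots of det(λI − M) = λ³ − (tr M) λ² + s λ − det M, where s is the sum of the principal 2×2 minors.
tr M = 2 + 1 + (-2) = 1.
s = (2·1 − (-2)²) + (2·(-2) − 2²) + (1·(-2) − 1²) = -2 + (-8) + (-3) = -13.
det M (expand along row 1) = 2·(-3) − (-2)·2 + 2·(-4) = -10.
Characteristic polynomial: λ³ − λ² − 13λ + 10 = 0.
Substitute λ = y + (tr M)/3 = y + 0.333333 to remove the quadratic term: y³ + p·y + q = 0 with p = s − (tr M)²/3 = -13.333333 and q = −2(tr M)³/27 + (tr M)·s/3 − det M = 5.592593.
Three real roots ⇒ use the trigonometric (Viète) form: r = 2√(−p/3) = 4.216370, φ = arccos(3q/(p·r)) = arccos(-0.298440) = 1.873854 rad.
y_k = r·cos(φ/3 − 2πk/3) for k = 0, 1, 2 gives y = 3.420263, 0.425210, -3.845473.
λ_k = y_k + 0.333333 gives λ = 3.7536, 0.7585, -3.5121 (check: the sum is 1.0000 = tr M).

Hence λ_max = 3.7536 and λ_min = -3.5121.


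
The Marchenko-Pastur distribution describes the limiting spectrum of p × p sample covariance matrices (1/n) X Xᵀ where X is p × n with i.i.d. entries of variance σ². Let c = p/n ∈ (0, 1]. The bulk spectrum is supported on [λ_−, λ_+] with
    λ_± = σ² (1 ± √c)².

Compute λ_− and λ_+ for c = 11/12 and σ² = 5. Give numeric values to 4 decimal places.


c = 11/12 = 0.916667; √c = 0.957427.
λ_− = σ² (1 − √c)² = 5 · (1 − 0.957427)² = 5 · (0.042573)² = 0.009062.
λ_+ = σ² (1 + √c)² = 5 · (1 + 0.957427)² = 5 · (1.957427)² = 19.157604.

Rounded to 4 decimal places: λ_− ≈ 0.0091, λ_+ ≈ 19.1576.


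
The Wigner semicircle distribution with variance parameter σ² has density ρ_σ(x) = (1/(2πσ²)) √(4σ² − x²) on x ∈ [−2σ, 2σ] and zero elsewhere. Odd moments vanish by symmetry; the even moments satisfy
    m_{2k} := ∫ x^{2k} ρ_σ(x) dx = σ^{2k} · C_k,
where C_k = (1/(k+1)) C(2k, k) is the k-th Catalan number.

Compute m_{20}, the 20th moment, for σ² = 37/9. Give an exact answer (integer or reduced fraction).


By the scaled semicircle moment identity, m_{2k} = σ^{2k} · C_k with k = 10.
C_10 = (1/(k+1)) · C(2k, k) = (1/11) · C(20, 10) = (1/11) · 184756 = 16796.
σ^{2k} = (σ²)^k = (37/9)^10 = 4808584372417849/3486784401.

Therefore m_{20} = σ^{20} · C_10 = (4808584372417849/3486784401) · 16796 = 80764983119130191804/3486784401.


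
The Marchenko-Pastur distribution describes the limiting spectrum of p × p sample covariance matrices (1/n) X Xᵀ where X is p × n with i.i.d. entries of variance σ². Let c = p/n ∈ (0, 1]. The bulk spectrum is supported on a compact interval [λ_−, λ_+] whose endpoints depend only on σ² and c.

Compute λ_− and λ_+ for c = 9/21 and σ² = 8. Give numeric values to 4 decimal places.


c = 9/21 = 0.428571; √c = 0.654654.
λ_− = σ² (1 − √c)² = 8 · (1 − 0.654654)² = 8 · (0.345346)² = 0.954113.
λ_+ = σ² (1 + √c)² = 8 · (1 + 0.654654)² = 8 · (1.654654)² = 21.903030.

Rounded to 4 decimal places: λ_− ≈ 0.9541, λ_+ ≈ 21.9030.


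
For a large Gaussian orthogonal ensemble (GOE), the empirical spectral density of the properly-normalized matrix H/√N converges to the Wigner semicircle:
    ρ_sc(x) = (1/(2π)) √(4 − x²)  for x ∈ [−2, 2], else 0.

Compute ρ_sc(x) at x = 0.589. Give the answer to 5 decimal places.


ρ_sc(x) = (1/(2π)) √(4 − x²). With x = 0.589:
  4 − x² = 4 − (0.589)² = 4 − 0.346921 = 3.653079.
  √(4 − x²) = 1.911303.
  1/(2π) = 0.159155.
  ρ_sc(0.589) = 0.159155 · 1.911303 = 0.304193.

Rounded to 5 decimal places: ρ_sc(0.589) ≈ 0.30419.


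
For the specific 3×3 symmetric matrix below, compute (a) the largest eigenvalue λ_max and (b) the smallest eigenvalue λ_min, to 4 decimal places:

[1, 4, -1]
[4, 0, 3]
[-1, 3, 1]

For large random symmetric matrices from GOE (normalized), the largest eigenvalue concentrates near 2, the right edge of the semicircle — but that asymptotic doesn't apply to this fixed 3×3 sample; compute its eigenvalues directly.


Since M is real symmetric, all three eigenvalues are real; they are the roots of det(λI − M) = λ³ − (tr M) λ² + s λ − det M, where s is the sum of the principal 2×2 minors.
tr M = 1 + 0 + 1 = 2.
s = (1·0 − 4²) + (1·1 − (-1)²) + (0·1 − 3²) = -16 + 0 + (-9) = -25.
det M (expand along row 1) = 1·(-9) − 4·7 + (-1)·12 = -49.
Characteristic polynomial: λ³ − 2λ² − 25λ + 49 = 0.
Substitute λ = y + (tr M)/3 = y + 0.666667 to remove the quadratic term: y³ + p·y + q = 0 with p = s − (tr M)²/3 = -26.333333 and q = −2(tr M)³/27 + (tr M)·s/3 − det M = 31.740741.
Three real roots ⇒ use the trigonometric (Viète) form: r = 2√(−p/3) = 5.925463, φ = arccos(3q/(p·r)) = arccos(-0.610253) = 2.227177 rad.
y_k = r·cos(φ/3 − 2πk/3) for k = 0, 1, 2 gives y = 4.366197, 1.286134, -5.652331.
λ_k = y_k + 0.666667 gives λ = 5.0329, 1.9528, -4.9857 (check: the sum is 2.0000 = tr M).

Hence λ_max = 5.0329 and λ_min = -4.9857.


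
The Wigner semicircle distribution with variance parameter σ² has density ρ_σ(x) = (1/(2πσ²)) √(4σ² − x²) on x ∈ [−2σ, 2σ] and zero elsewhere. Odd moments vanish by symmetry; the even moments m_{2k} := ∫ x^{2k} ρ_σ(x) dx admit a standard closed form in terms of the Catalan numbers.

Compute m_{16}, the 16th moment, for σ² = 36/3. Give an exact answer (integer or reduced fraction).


By the scaled semicircle moment identity, m_{2k} = σ^{2k} · C_k with k = 8.
C_8 = (1/(k+1)) · C(2k, k) = (1/9) · C(16, 8) = (1/9) · 12870 = 1430.
σ^{2k} = (σ²)^k = (36/3)^8 = 429981696.

Therefore m_{16} = σ^{16} · C_8 = 429981696 · 1430 = 614873825280.


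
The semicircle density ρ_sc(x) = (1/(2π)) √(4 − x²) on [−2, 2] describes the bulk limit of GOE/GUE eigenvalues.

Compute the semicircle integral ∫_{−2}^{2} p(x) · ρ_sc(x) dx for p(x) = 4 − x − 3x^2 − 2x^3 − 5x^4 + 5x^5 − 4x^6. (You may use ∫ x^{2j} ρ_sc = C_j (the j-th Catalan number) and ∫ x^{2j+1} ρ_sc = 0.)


Write p(x) = Σ a_i x^i, split into monomials and integrate each against ρ_sc separately.
Using ∫ x^{2j} ρ_sc = C_j = (1/(j+1)) C(2j, j) (Catalan numbers) and ∫ x^{2j+1} ρ_sc = 0 (odd monomials vanish by symmetry):
  i = 0 (even): a_0 · C_{0} = 4 · 1 = 4
  i = 1 (odd): ∫ x^1 ρ_sc = 0 (vanishes)
  i = 2 (even): a_2 · C_{1} = -3 · 1 = -3
  i = 3 (odd): ∫ x^3 ρ_sc = 0 (vanishes)
  i = 4 (even): a_4 · C_{2} = -5 · 2 = -10
  i = 5 (odd): ∫ x^5 ρ_sc = 0 (vanishes)
  i = 6 (even): a_6 · C_{3} = -4 · 5 = -20

Summing the contributions: ∫_{−2}^{2} p(x) ρ_sc(x) dx = 4 + (-3) + (-10) + (-20) = -29.


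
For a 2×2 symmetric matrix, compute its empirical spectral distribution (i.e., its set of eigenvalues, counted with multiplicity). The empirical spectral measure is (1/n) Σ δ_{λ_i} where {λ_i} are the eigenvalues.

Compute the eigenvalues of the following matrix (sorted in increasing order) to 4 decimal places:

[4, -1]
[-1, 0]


Since M is real symmetric, both eigenvalues are real; they are the roots of det(λI − M) = λ² − (tr M) λ + det M.
tr M = 4 + 0 = 4.
det M = 4·0 − (-1)² = 0 − 1 = -1.
Characteristic polynomial: λ² − 4λ − 1 = 0.
Discriminant Δ = (tr M)² − 4·det M = 16 − (-4) = 20; √Δ = 4.472136.
λ = (tr M ± √Δ)/2 = (4 ± 4.472136)/2, giving (tr M − √Δ)/2 = -0.2361 and (tr M + √Δ)/2 = 4.2361.

Eigenvalues sorted in increasing order: [-0.2361, 4.2361].


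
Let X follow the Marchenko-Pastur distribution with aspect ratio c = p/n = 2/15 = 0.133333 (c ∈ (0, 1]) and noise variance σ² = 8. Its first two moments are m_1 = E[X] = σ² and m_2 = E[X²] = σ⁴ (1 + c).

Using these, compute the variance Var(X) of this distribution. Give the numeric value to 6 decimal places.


m_1 = E[X] = σ² = 8, so m_1² = 64.
m_2 = E[X²] = σ⁴ (1 + c) = 64 · (1 + 0.133333) = 64 · 1.133333 = 72.533333.
(Note m_2 − m_1² simplifies to c · σ⁴ = 0.133333 · 64.)

Var(X) = m_2 − m_1² = 72.533333 − 64 = 8.533333.


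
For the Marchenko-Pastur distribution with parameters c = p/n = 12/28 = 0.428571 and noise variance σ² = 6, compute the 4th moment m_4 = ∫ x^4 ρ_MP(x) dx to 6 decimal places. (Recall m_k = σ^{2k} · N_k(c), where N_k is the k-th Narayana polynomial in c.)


E[X⁴] = σ⁸ (1 + 6c + 6c² + c³) (fourth MP moment). With σ² = 6 (so σ⁸ = 1296) and c = 12/28 = 0.428571: E[X⁴] = 1296 · (1 + 6·0.428571 + 6·(0.428571)² + (0.428571)³) = 1296 · 4.752187.

So E[X^4] = 6158.833819.


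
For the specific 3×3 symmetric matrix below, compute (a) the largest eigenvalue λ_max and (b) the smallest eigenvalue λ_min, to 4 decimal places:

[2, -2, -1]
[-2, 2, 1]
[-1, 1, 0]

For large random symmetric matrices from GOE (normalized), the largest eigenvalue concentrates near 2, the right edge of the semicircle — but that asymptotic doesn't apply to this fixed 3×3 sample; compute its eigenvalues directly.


Since M is real symmetric, all three eigenvalues are real; they are the roots of det(λI − M) = λ³ − (tr M) λ² + s λ − det M, where s is the sum of the principal 2×2 minors.
tr M = 2 + 2 + 0 = 4.
s = (2·2 − (-2)²) + (2·0 − (-1)²) + (2·0 − 1²) = 0 + (-1) + (-1) = -2.
det M (expand along row 1) = 2·(-1) − (-2)·1 + (-1)·0 = 0.
Characteristic polynomial: λ³ − 4λ² − 2λ = 0.
Substitute λ = y + (tr M)/3 = y + 1.333333 to remove the quadratic term: y³ + p·y + q = 0 with p = s − (tr M)²/3 = -7.333333 and q = −2(tr M)³/27 + (tr M)·s/3 − det M = -7.407407.
Three real roots ⇒ use the trigonometric (Viète) form: r = 2√(−p/3) = 3.126944, φ = arccos(3q/(p·r)) = arccos(0.969094) = 0.249264 rad.
y_k = r·cos(φ/3 − 2πk/3) for k = 0, 1, 2 gives y = 3.116156, -1.333333, -1.782823.
λ_k = y_k + 1.333333 gives λ = 4.4495, 0.0000, -0.4495 (check: the sum is 4.0000 = tr M).

Hence λ_max = 4.4495 and λ_min = -0.4495.


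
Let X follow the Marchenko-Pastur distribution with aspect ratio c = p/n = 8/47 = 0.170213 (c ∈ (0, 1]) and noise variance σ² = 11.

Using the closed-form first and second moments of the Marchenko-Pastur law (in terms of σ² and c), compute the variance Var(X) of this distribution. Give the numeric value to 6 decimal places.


Recall the MP moments m_1 = E[X] = σ² and m_2 = E[X²] = σ⁴ (1 + c).
m_1 = E[X] = σ² = 11, so m_1² = 121.
m_2 = E[X²] = σ⁴ (1 + c) = 121 · (1 + 0.170213) = 121 · 1.170213 = 141.595745.
(Note m_2 − m_1² simplifies to c · σ⁴ = 0.170213 · 121.)

Var(X) = m_2 − m_1² = 141.595745 − 121 = 20.595745.


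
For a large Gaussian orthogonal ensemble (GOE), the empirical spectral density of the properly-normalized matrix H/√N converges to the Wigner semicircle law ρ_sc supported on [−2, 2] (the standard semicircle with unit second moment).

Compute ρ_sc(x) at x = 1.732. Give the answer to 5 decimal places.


ρ_sc(x) = (1/(2π)) √(4 − x²). With x = 1.732:
  4 − x² = 4 − (1.732)² = 4 − 2.999824 = 1.000176.
  √(4 − x²) = 1.000088.
  1/(2π) = 0.159155.
  ρ_sc(1.732) = 0.159155 · 1.000088 = 0.159169.

Rounded to 5 decimal places: ρ_sc(1.732) ≈ 0.15917.


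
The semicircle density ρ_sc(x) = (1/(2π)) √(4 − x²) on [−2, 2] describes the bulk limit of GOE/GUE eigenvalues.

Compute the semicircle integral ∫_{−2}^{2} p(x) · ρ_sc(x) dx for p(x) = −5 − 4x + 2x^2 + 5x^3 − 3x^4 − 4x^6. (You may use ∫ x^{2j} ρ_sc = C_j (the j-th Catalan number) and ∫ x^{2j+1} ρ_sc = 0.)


Write p(x) = Σ a_i x^i, split into monomials and integrate each against ρ_sc separately.
Using ∫ x^{2j} ρ_sc = C_j = (1/(j+1)) C(2j, j) (Catalan numbers) and ∫ x^{2j+1} ρ_sc = 0 (odd monomials vanish by symmetry):
  i = 0 (even): a_0 · C_{0} = -5 · 1 = -5
  i = 1 (odd): ∫ x^1 ρ_sc = 0 (vanishes)
  i = 2 (even): a_2 · C_{1} = 2 · 1 = 2
  i = 3 (odd): ∫ x^3 ρ_sc = 0 (vanishes)
  i = 4 (even): a_4 · C_{2} = -3 · 2 = -6
  i = 6 (even): a_6 · C_{3} = -4 · 5 = -20

Summing the contributions: ∫_{−2}^{2} p(x) ρ_sc(x) dx = (-5) + 2 + (-6) + (-20) = -29.


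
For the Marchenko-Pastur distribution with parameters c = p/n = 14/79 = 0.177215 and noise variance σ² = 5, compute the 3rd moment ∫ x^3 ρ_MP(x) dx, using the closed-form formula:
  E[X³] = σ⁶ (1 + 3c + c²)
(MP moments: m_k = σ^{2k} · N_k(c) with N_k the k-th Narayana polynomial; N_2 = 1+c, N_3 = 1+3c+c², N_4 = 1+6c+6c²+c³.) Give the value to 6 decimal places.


E[X³] = σ⁶ (1 + 3c + c²) (third MP moment). With σ² = 5 (so σ⁶ = 125) and c = 14/79 = 0.177215: E[X³] = 125 · (1 + 3·0.177215 + (0.177215)²) = 125 · 1.563051.

So E[X^3] = 195.381349.


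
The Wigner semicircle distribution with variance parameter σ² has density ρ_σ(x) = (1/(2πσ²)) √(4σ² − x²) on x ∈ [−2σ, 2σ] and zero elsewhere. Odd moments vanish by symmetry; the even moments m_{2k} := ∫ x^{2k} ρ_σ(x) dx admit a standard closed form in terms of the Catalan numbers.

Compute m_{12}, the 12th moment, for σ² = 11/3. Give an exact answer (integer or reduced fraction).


By the scaled semicircle moment identity, m_{2k} = σ^{2k} · C_k with k = 6.
C_6 = (1/(k+1)) · C(2k, k) = (1/7) · C(12, 6) = (1/7) · 924 = 132.
σ^{2k} = (σ²)^k = (11/3)^6 = 1771561/729.

Therefore m_{12} = σ^{12} · C_6 = (1771561/729) · 132 = 77948684/243.
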